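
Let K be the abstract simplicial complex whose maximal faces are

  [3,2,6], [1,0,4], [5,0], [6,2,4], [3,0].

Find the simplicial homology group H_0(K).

Order the vertices as 0 < 1 < 2 < 3 < 4 < 5 < 6. Listing each simplex with vertices in this order, K has dimension 2 with simplices:

  0-simplices (7): [0], [1], [2], [3], [4], [5], [6]
  1-simplices (10): [0,1], [0,3], [0,4], [0,5], [1,4], [2,3], [2,4], [2,6], [3,6], [4,6]
  2-simplices (3): [0,1,4], [2,3,6], [2,4,6]

so the chain groups are C_0 ≅ Z^7, C_1 ≅ Z^10, C_2 ≅ Z^3.

Boundary ∂_1: C_1 → C_0 maps an edge to its endpoints' difference, ∂[p,q] = q − p.
The 7×10 boundary matrix has rank 6 and Smith normal form diag(1,1,1,1,1,1).

∂_2: C_2 → C_1 acts by ∂[p,q,r] = [q,r] − [p,r] + [p,q]. For instance
  ∂[2,3,6] = [3,6] − [2,6] + [2,3],
  ∂[2,4,6] = [4,6] − [2,6] + [2,4].
This gives a 10×3 integer matrix of rank 3; reducing to Smith normal form yields diagonal entries (1,1,1).

From H_k ≅ ker(∂_k) / im(∂_{k+1}) we obtain:

  H_0: rank C_0 − rank ∂_1 = 7 − 6 = 1, and the invariant factors of ∂_1 are all 1, so H_0 = Z.

H_0 ≅ Z.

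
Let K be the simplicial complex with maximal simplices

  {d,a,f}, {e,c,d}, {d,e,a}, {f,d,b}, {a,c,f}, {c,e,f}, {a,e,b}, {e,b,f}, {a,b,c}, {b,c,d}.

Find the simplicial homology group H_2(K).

Take the total order a < b < c < d < e < f on the vertex set. Then K (dimension 2) consists of the simplices:

  0-simplices (6): a, b, c, d, e, f
  1-simplices (15): ab, ac, ad, ae, af, bc, bd, be, bf, cd, ce, cf, de, df, ef
  2-simplices (10): abc, abe, acf, ade, adf, bcd, bdf, bef, cde, cef

Hence C_0 ≅ Z^6, C_1 ≅ Z^15, C_2 ≅ Z^10.

Boundary ∂_1: C_1 → C_0 maps an edge to its endpoints' difference, ∂[p,q] = q − p. For instance
  ∂ce = e − c.
As a 6×15 matrix over Z this has rank 5, with invariant factors (1,1,1,1,1).

∂_2: C_2 → C_1 sends each 2-simplex [p,q,r] to [q,r] − [p,r] + [p,q]. For instance
  ∂bdf = df − bf + bd,
  ∂cde = de − ce + cd.
As a 15×10 matrix over Z this has rank 10, with invariant factors (1,1,1,1,1,1,1,1,1,2).

Reading off H_k = ker ∂_k / im ∂_{k+1}:

  H_2: rank ker ∂_2 − rank ∂_3 = (10 − 10) − 0 = 0, and there is no ∂_3, so H_2 ≅ 0.

H_2 = 0.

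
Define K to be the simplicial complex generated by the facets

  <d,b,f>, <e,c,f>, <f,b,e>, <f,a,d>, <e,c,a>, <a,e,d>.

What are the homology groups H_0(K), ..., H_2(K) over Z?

Fix the vertex order a < b < c < d < e < f and write every simplex with vertices in increasing order. Then dim K = 2 and the simplices of K are:

  0-simplices (6): a, b, c, d, e, f
  1-simplices (12): ac, ad, ae, af, bd, be, bf, ce, cf, de, df, ef
  2-simplices (6): ace, ade, adf, bdf, bef, cef

so the chain groups are C_0 ≅ Z^6, C_1 ≅ Z^12, C_2 ≅ Z^6.

∂_1: C_1 → C_0 is given by ∂[p,q] = [q] − [p]. For instance
  ∂ad = d − a.
The 6×12 boundary matrix has rank 5 and Smith normal form diag(1,1,1,1,1).

The boundary map ∂_2: C_2 → C_1 maps a triangle to the signed sum of its edges. For instance
  ∂ace = ce − ae + ac,
  ∂cef = ef − cf + ce.
The resulting 12×6 matrix has rank 6, and its Smith normal form has invariant factors (1,1,1,1,1,1).

Reading off H_k = ker ∂_k / im ∂_{k+1}:

  H_0: rank C_0 − rank ∂_1 = 6 − 5 = 1, and the invariant factors of ∂_1 are all 1, so H_0 = Z.
  H_1: rank ker ∂_1 − rank ∂_2 = (12 − 5) − 6 = 1, and the invariant factors of ∂_2 are all 1, so H_1 = Z.
  H_2: rank ker ∂_2 − rank ∂_3 = (6 − 6) − 0 = 0, and there is no ∂_3, so H_2 = 0.

H_0 ≅ Z,  H_1 ≅ Z,  H_2 = 0.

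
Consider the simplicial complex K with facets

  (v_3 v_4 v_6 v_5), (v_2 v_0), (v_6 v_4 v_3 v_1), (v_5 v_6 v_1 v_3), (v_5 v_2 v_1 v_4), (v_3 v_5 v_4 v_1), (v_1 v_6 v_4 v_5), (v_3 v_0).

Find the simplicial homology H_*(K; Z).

H_0 = Z,  H_1 = Z,  H_2 = 0,  H_3 = Z.

Fix the vertex order v_0 < v_1 < v_2 < v_3 < v_4 < v_5 < v_6 and write every simplex with vertices in increasing order. Then dim K = 3 and the simplices of K are:

  0-simplices (7): [v_0], [v_1], [v_2], [v_3], [v_4], [v_5], [v_6]
  1-simplices (15): (15 of them)
  2-simplices (13): (13 of them)
  3-simplices (6): [v_1,v_2,v_4,v_5], [v_1,v_3,v_4,v_5], [v_1,v_3,v_4,v_6], [v_1,v_3,v_5,v_6], [v_1,v_4,v_5,v_6], [v_3,v_4,v_5,v_6]

giving chain groups C_0 ≅ Z^7, C_1 ≅ Z^15, C_2 ≅ Z^13, C_3 ≅ Z^6.

∂_1: C_1 → C_0 maps an edge to its endpoints' difference, ∂[p,q] = q − p. For instance
  ∂[v_1,v_4] = [v_4] − [v_1].
This gives a 7×15 integer matrix of rank 6; reducing to Smith normal form yields diagonal entries (1,1,1,1,1,1).

∂_2: C_2 → C_1 sends each 2-simplex [p,q,r] to [q,r] − [p,r] + [p,q]. For instance
  ∂[v_2,v_4,v_5] = [v_4,v_5] − [v_2,v_5] + [v_2,v_4],
  ∂[v_3,v_4,v_5] = [v_4,v_5] − [v_3,v_5] + [v_3,v_4].
The 15×13 boundary matrix has rank 8 and Smith normal form diag(1,1,1,1,1,1,1,1).

∂_3: C_3 → C_2 sends each 3-simplex σ to the alternating sum Σ_i (−1)^i (σ with its i-th vertex removed). For instance
  ∂[v_1,v_2,v_4,v_5] = [v_2,v_4,v_5] − [v_1,v_4,v_5] + [v_1,v_2,v_5] − [v_1,v_2,v_4],
  ∂[v_1,v_3,v_4,v_5] = [v_3,v_4,v_5] − [v_1,v_4,v_5] + [v_1,v_3,v_5] − [v_1,v_3,v_4].
The resulting 13×6 matrix has rank 5, and its Smith normal form has invariant factors (1,1,1,1,1).

Computing H_k = (kernel of ∂_k) / (image of ∂_{k+1}):

  H_0: rank C_0 − rank ∂_1 = 7 − 6 = 1, and the invariant factors of ∂_1 are all 1, so H_0 ≅ Z.
  H_1: rank ker ∂_1 − rank ∂_2 = (15 − 6) − 8 = 1, and the invariant factors of ∂_2 are all 1, so H_1 ≅ Z.
  H_2: rank ker ∂_2 − rank ∂_3 = (13 − 8) − 5 = 0, and the invariant factors of ∂_3 are all 1, so H_2 ≅ 0.
  H_3: rank ker ∂_3 − rank ∂_4 = (6 − 5) − 0 = 1, and there is no ∂_4, so H_3 ≅ Z.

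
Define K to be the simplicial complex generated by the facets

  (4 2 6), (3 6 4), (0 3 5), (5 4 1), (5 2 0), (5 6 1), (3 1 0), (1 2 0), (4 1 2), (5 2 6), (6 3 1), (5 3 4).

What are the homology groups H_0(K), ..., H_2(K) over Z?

H_0 ≅ Z,  H_1 ≅ Z/2,  H_2 = 0.

Order the vertices as 0 < 1 < 2 < 3 < 4 < 5 < 6. Listing each simplex with vertices in this order, K has dimension 2 with simplices:

  0-simplices (7): [0], [1], [2], [3], [4], [5], [6]
  1-simplices (18): [0,1], [0,2], [0,3], [0,5], [1,2], [1,3], [1,4], [1,5], [1,6], [2,4], [2,5], [2,6], [3,4], [3,5], [3,6], [4,5], [4,6], [5,6]
  2-simplices (12): [0,1,2], [0,1,3], [0,2,5], [0,3,5], [1,2,4], [1,3,6], [1,4,5], [1,5,6], [2,4,6], [2,5,6], [3,4,5], [3,4,6]

Hence C_0 ≅ Z^7, C_1 ≅ Z^18, C_2 ≅ Z^12.

Boundary ∂_1: C_1 → C_0 is given by ∂[p,q] = [q] − [p]. For instance
  ∂[2,4] = [4] − [2].
This gives a 7×18 integer matrix of rank 6; reducing to Smith normal form yields diagonal entries (1,1,1,1,1,1).

∂_2: C_2 → C_1 sends each 2-simplex [p,q,r] to [q,r] − [p,r] + [p,q]. For instance
  ∂[0,1,2] = [1,2] − [0,2] + [0,1],
  ∂[1,3,6] = [3,6] − [1,6] + [1,3].
The 18×12 boundary matrix has rank 12 and Smith normal form diag(1,1,1,1,1,1,1,1,1,1,1,2).

Computing H_k = (kernel of ∂_k) / (image of ∂_{k+1}):

  H_0: rank C_0 − rank ∂_1 = 7 − 6 = 1, and the invariant factors of ∂_1 are all 1, so H_0 = Z.
  H_1: rank ker ∂_1 − rank ∂_2 = (18 − 6) − 12 = 0, and ∂_2 has invariant factor 2 > 1, so H_1 = Z/2.
  H_2: rank ker ∂_2 − rank ∂_3 = (12 − 12) − 0 = 0, and there is no ∂_3, so H_2 = 0.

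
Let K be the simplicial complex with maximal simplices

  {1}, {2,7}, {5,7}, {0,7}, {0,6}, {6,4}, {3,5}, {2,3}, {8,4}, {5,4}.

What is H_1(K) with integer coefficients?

H_1 = Z^2.

Fix the vertex order 0 < 1 < 2 < 3 < 4 < 5 < 6 < 7 < 8 and write every simplex with vertices in increasing order. Then dim K = 1 and the simplices of K are:

  0-simplices (9): [0], [1], [2], [3], [4], [5], [6], [7], [8]
  1-simplices (9): [0,6], [0,7], [2,3], [2,7], [3,5], [4,5], [4,6], [4,8], [5,7]

Hence C_0 ≅ Z^9, C_1 ≅ Z^9.

Boundary ∂_1: C_1 → C_0 sends each edge [p,q] (with p < q) to q − p.
This gives a 9×9 integer matrix of rank 7; reducing to Smith normal form yields diagonal entries (1,1,1,1,1,1,1).

From H_k ≅ ker(∂_k) / im(∂_{k+1}) we obtain:

  H_1: rank ker ∂_1 − rank ∂_2 = (9 − 7) − 0 = 2, and there is no ∂_2, so H_1 = Z^2.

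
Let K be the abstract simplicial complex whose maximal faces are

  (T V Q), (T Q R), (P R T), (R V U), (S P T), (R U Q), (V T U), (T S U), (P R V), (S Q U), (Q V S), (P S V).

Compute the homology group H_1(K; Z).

H_1 ≅ Z/2.

Take the total order P < Q < R < S < T < U < V on the vertex set. Then K (dimension 2) consists of the simplices:

  0-simplices (7): P, Q, R, S, T, U, V
  1-simplices (18): PR, PS, PT, PV, QR, QS, QT, QU, QV, RT, RU, RV, ST, SU, SV, TU, TV, UV
  2-simplices (12): PRT, PRV, PST, PSV, QRT, QRU, QSU, QSV, QTV, RUV, STU, TUV

giving chain groups C_0 ≅ Z^7, C_1 ≅ Z^18, C_2 ≅ Z^12.

∂_1: C_1 → C_0 is given by ∂[p,q] = [q] − [p].
As a 7×18 matrix over Z this has rank 6, with invariant factors (1,1,1,1,1,1).

∂_2: C_2 → C_1 sends each 2-simplex [p,q,r] to [q,r] − [p,r] + [p,q]. For instance
  ∂PRV = RV − PV + PR,
  ∂QSU = SU − QU + QS.
The resulting 18×12 matrix has rank 12, and its Smith normal form has invariant factors (1,1,1,1,1,1,1,1,1,1,1,2).

Reading off H_k = ker ∂_k / im ∂_{k+1}:

  H_1: rank ker ∂_1 − rank ∂_2 = (18 − 6) − 12 = 0, and ∂_2 has invariant factor 2 > 1, so H_1 = Z/2.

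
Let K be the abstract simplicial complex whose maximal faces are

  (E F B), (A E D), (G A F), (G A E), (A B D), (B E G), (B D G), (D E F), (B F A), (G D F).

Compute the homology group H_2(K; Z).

H_2 = 0.

Fix the vertex order A < B < D < E < F < G and write every simplex with vertices in increasing order. Then dim K = 2 and the simplices of K are:

  0-simplices (6): A, B, D, E, F, G
  1-simplices (15): AB, AD, AE, AF, AG, BD, BE, BF, BG, DE, DF, DG, EF, EG, FG
  2-simplices (10): ABD, ABF, ADE, AEG, AFG, BDG, BEF, BEG, DEF, DFG

giving chain groups C_0 ≅ Z^6, C_1 ≅ Z^15, C_2 ≅ Z^10.

The boundary map ∂_1: C_1 → C_0 is given by ∂[p,q] = [q] − [p].
The 6×15 boundary matrix has rank 5 and Smith normal form diag(1,1,1,1,1).

∂_2: C_2 → C_1 sends each 2-simplex [p,q,r] to [q,r] − [p,r] + [p,q]. For instance
  ∂BEG = EG − BG + BE,
  ∂DEF = EF − DF + DE.
The 15×10 boundary matrix has rank 10 and Smith normal form diag(1,1,1,1,1,1,1,1,1,2).

From H_k ≅ ker(∂_k) / im(∂_{k+1}) we obtain:

  H_2: rank ker ∂_2 − rank ∂_3 = (10 − 10) − 0 = 0, and there is no ∂_3, so H_2 = 0.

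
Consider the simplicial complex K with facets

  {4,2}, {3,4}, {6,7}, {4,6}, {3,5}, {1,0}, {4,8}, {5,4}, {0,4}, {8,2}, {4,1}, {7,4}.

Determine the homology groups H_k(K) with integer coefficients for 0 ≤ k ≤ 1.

H_0 ≅ Z,  H_1 ≅ Z^4.

Order the vertices as 0 < 1 < 2 < 3 < 4 < 5 < 6 < 7 < 8. Listing each simplex with vertices in this order, K has dimension 1 with simplices:

  0-simplices (9): [0], [1], [2], [3], [4], [5], [6], [7], [8]
  1-simplices (12): [0,1], [0,4], [1,4], [2,4], [2,8], [3,4], [3,5], [4,5], [4,6], [4,7], [4,8], [6,7]

giving chain groups C_0 ≅ Z^9, C_1 ≅ Z^12.

∂_1: C_1 → C_0 sends each edge [p,q] (with p < q) to q − p.
This gives a 9×12 integer matrix of rank 8; reducing to Smith normal form yields diagonal entries (1,1,1,1,1,1,1,1).

Reading off H_k = ker ∂_k / im ∂_{k+1}:

  H_0: rank C_0 − rank ∂_1 = 9 − 8 = 1, and the invariant factors of ∂_1 are all 1, so H_0 = Z.
  H_1: rank ker ∂_1 − rank ∂_2 = (12 − 8) − 0 = 4, and there is no ∂_2, so H_1 = Z^4.

(K is a triangulation of a wedge of 4 circles.)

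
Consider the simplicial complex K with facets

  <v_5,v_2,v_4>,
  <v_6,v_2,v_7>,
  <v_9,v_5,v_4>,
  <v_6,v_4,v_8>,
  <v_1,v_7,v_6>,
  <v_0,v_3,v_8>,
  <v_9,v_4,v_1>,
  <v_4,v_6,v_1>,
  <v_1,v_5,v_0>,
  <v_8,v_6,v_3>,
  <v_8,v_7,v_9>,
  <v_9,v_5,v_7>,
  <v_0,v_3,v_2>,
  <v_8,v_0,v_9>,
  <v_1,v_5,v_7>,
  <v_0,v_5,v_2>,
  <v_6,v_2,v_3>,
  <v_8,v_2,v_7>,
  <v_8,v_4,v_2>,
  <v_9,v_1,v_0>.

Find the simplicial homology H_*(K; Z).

H_0 ≅ Z,  H_1 ≅ Z ⊕ Z/2,  H_2 = 0.

We work with the vertex ordering v_0 < v_1 < v_2 < v_3 < v_4 < v_5 < v_6 < v_7 < v_8 < v_9. The simplices of K, each written with vertices in increasing order, are:

  0-simplices (10): [v_0], [v_1], [v_2], [v_3], [v_4], [v_5], [v_6], [v_7], [v_8], [v_9]
  1-simplices (30): (30 of them)
  2-simplices (20): (20 of them)

Hence C_0 ≅ Z^10, C_1 ≅ Z^30, C_2 ≅ Z^20.

Boundary ∂_1: C_1 → C_0 maps an edge to its endpoints' difference, ∂[p,q] = q − p. For instance
  ∂[v_3,v_6] = [v_6] − [v_3].
The 10×30 boundary matrix has rank 9 and Smith normal form diag(1,1,1,1,1,1,1,1,1).

Boundary ∂_2: C_2 → C_1 maps a triangle to the signed sum of its edges. For instance
  ∂[v_0,v_1,v_5] = [v_1,v_5] − [v_0,v_5] + [v_0,v_1],
  ∂[v_0,v_3,v_8] = [v_3,v_8] − [v_0,v_8] + [v_0,v_3].
As a 30×20 matrix over Z this has rank 20, with invariant factors (1,1,1,1,1,1,1,1,1,1,1,1,1,1,1,1,1,1,1,2).

Reading off H_k = ker ∂_k / im ∂_{k+1}:

  H_0: rank C_0 − rank ∂_1 = 10 − 9 = 1, and the invariant factors of ∂_1 are all 1, so H_0 = Z.
  H_1: rank ker ∂_1 − rank ∂_2 = (30 − 9) − 20 = 1, and ∂_2 has invariant factor 2 > 1, so H_1 = Z ⊕ Z/2.
  H_2: rank ker ∂_2 − rank ∂_3 = (20 − 20) − 0 = 0, and there is no ∂_3, so H_2 = 0.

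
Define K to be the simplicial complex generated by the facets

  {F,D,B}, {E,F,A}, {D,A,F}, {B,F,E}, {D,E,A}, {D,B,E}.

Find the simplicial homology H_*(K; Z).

H_0 ≅ Z,  H_1 = 0,  H_2 ≅ Z.

We work with the vertex ordering A < B < D < E < F. The simplices of K, each written with vertices in increasing order, are:

  0-simplices (5): A, B, D, E, F
  1-simplices (9): AD, AE, AF, BD, BE, BF, DE, DF, EF
  2-simplices (6): ADE, ADF, AEF, BDE, BDF, BEF

Hence C_0 ≅ Z^5, C_1 ≅ Z^9, C_2 ≅ Z^6.

Boundary ∂_1: C_1 → C_0 is given by ∂[p,q] = [q] − [p]. For instance
  ∂BE = E − B.
The 5×9 boundary matrix has rank 4 and Smith normal form diag(1,1,1,1).

Boundary ∂_2: C_2 → C_1 maps a triangle to the signed sum of its edges. For instance
  ∂ADF = DF − AF + AD,
  ∂BDE = DE − BE + BD.
The resulting 9×6 matrix has rank 5, and its Smith normal form has invariant factors (1,1,1,1,1).

Now H_k = ker ∂_k / im ∂_{k+1}, so:

  H_0: rank C_0 − rank ∂_1 = 5 − 4 = 1, and the invariant factors of ∂_1 are all 1, so H_0 ≅ Z.
  H_1: rank ker ∂_1 − rank ∂_2 = (9 − 4) − 5 = 0, and the invariant factors of ∂_2 are all 1, so H_1 ≅ 0.
  H_2: rank ker ∂_2 − rank ∂_3 = (6 − 5) − 0 = 1, and there is no ∂_3, so H_2 ≅ Z.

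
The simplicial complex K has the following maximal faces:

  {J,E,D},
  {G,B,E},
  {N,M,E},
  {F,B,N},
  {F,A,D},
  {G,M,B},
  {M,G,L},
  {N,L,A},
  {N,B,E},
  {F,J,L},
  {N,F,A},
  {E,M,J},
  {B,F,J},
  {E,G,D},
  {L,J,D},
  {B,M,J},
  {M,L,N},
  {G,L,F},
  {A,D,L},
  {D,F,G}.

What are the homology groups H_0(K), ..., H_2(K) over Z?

H_0 = Z,  H_1 = Z × Z/2,  H_2 = 0.

Order the vertices as A < B < D < E < F < G < J < L < M < N. Listing each simplex with vertices in this order, K has dimension 2 with simplices:

  0-simplices (10): A, B, D, E, F, G, J, L, M, N
  1-simplices (30): AD, AF, AL, AN, BE, BF, BG, BJ, BM, BN, DE, DF, DG, DJ, DL, EG, EJ, EM, EN, FG, FJ, FL, FN, GL, GM, JL, JM, LM, LN, MN
  2-simplices (20): ADF, ADL, AFN, ALN, BEG, BEN, BFJ, BFN, BGM, BJM, DEG, DEJ, DFG, DJL, EJM, EMN, FGL, FJL, GLM, LMN

Hence C_0 ≅ Z^10, C_1 ≅ Z^30, C_2 ≅ Z^20.

The boundary map ∂_1: C_1 → C_0 maps an edge to its endpoints' difference, ∂[p,q] = q − p. For instance
  ∂DF = F − D.
The resulting 10×30 matrix has rank 9, and its Smith normal form has invariant factors (1,1,1,1,1,1,1,1,1).

The boundary map ∂_2: C_2 → C_1 maps a triangle to the signed sum of its edges. For instance
  ∂EJM = JM − EM + EJ,
  ∂FJL = JL − FL + FJ.
The resulting 30×20 matrix has rank 20, and its Smith normal form has invariant factors (1,1,1,1,1,1,1,1,1,1,1,1,1,1,1,1,1,1,1,2).

Reading off H_k = ker ∂_k / im ∂_{k+1}:

  H_0: rank C_0 − rank ∂_1 = 10 − 9 = 1, and the invariant factors of ∂_1 are all 1, so H_0 ≅ Z.
  H_1: rank ker ∂_1 − rank ∂_2 = (30 − 9) − 20 = 1, and ∂_2 has invariant factor 2 > 1, so H_1 ≅ Z × Z/2.
  H_2: rank ker ∂_2 − rank ∂_3 = (20 − 20) − 0 = 0, and there is no ∂_3, so H_2 ≅ 0.

As a check, the Euler characteristic is 10 − 30 + 20 = 0, which agrees with 1 − 1 + 0 = 0.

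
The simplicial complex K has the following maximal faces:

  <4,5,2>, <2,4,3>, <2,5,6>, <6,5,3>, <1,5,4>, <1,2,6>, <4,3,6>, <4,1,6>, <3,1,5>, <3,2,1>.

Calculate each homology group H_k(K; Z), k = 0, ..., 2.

H_0 ≅ Z,  H_1 ≅ Z/2,  H_2 = 0.

Order the vertices as 1 < 2 < 3 < 4 < 5 < 6. Listing each simplex with vertices in this order, K has dimension 2 with simplices:

  0-simplices (6): [1], [2], [3], [4], [5], [6]
  1-simplices (15): [1,2], [1,3], [1,4], [1,5], [1,6], [2,3], [2,4], [2,5], [2,6], [3,4], [3,5], [3,6], [4,5], [4,6], [5,6]
  2-simplices (10): [1,2,3], [1,2,6], [1,3,5], [1,4,5], [1,4,6], [2,3,4], [2,4,5], [2,5,6], [3,4,6], [3,5,6]

giving chain groups C_0 ≅ Z^6, C_1 ≅ Z^15, C_2 ≅ Z^10.

Boundary ∂_1: C_1 → C_0 is given by ∂[p,q] = [q] − [p]. For instance
  ∂[3,5] = [5] − [3].
This gives a 6×15 integer matrix of rank 5; reducing to Smith normal form yields diagonal entries (1,1,1,1,1).

Boundary ∂_2: C_2 → C_1 acts by ∂[p,q,r] = [q,r] − [p,r] + [p,q]. For instance
  ∂[2,4,5] = [4,5] − [2,5] + [2,4],
  ∂[1,4,5] = [4,5] − [1,5] + [1,4].
The resulting 15×10 matrix has rank 10, and its Smith normal form has invariant factors (1,1,1,1,1,1,1,1,1,2).

From H_k ≅ ker(∂_k) / im(∂_{k+1}) we obtain:

  H_0: rank C_0 − rank ∂_1 = 6 − 5 = 1, and the invariant factors of ∂_1 are all 1, so H_0 = Z.
  H_1: rank ker ∂_1 − rank ∂_2 = (15 − 5) − 10 = 0, and ∂_2 has invariant factor 2 > 1, so H_1 = Z/2.
  H_2: rank ker ∂_2 − rank ∂_3 = (10 − 10) − 0 = 0, and there is no ∂_3, so H_2 = 0.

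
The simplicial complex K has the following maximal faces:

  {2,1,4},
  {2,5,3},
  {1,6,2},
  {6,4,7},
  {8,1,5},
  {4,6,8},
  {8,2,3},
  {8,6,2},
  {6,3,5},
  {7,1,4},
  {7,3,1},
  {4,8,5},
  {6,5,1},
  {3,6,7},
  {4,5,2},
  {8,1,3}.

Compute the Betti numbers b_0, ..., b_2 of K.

b_0 = 1, b_1 = 2, b_2 = 1.

We work with the vertex ordering 1 < 2 < 3 < 4 < 5 < 6 < 7 < 8. The simplices of K, each written with vertices in increasing order, are:

  0-simplices (8): [1], [2], [3], [4], [5], [6], [7], [8]
  1-simplices (24): (24 of them)
  2-simplices (16): [1,2,4], [1,2,6], [1,3,7], [1,3,8], [1,4,7], [1,5,6], [1,5,8], [2,3,5], [2,3,8], [2,4,5], [2,6,8], [3,5,6], [3,6,7], [4,5,8], [4,6,7], [4,6,8]

giving chain groups C_0 ≅ Z^8, C_1 ≅ Z^24, C_2 ≅ Z^16.

∂_1: C_1 → C_0 sends each edge [p,q] (with p < q) to q − p. For instance
  ∂[1,4] = [4] − [1].
This gives a 8×24 integer matrix of rank 7; reducing to Smith normal form yields diagonal entries (1,1,1,1,1,1,1).

∂_2: C_2 → C_1 acts by ∂[p,q,r] = [q,r] − [p,r] + [p,q]. For instance
  ∂[1,5,6] = [5,6] − [1,6] + [1,5],
  ∂[1,3,8] = [3,8] − [1,8] + [1,3].
As a 24×16 matrix over Z this has rank 15, with invariant factors (1,1,1,1,1,1,1,1,1,1,1,1,1,1,1).

From H_k ≅ ker(∂_k) / im(∂_{k+1}) we obtain:

  H_0: rank C_0 − rank ∂_1 = 8 − 7 = 1, and the invariant factors of ∂_1 are all 1, so H_0 = Z.
  H_1: rank ker ∂_1 − rank ∂_2 = (24 − 7) − 15 = 2, and the invariant factors of ∂_2 are all 1, so H_1 = Z^2.
  H_2: rank ker ∂_2 − rank ∂_3 = (16 − 15) − 0 = 1, and there is no ∂_3, so H_2 = Z.

As a check, the Euler characteristic is 8 − 24 + 16 = 0, which agrees with 1 − 2 + 1 = 0.
(K is a triangulation of the torus T^2.)

Hence the Betti numbers are b_0 = 1, b_1 = 2, b_2 = 1.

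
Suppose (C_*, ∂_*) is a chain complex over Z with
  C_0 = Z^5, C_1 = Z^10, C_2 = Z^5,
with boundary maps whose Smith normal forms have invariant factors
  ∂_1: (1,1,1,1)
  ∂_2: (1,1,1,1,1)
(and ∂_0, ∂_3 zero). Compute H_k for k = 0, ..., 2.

H_0: b_0 = 5 − 0 − 4 = 1; torsion from ∂_1 factors > 1: none. So H_0 = Z.
H_1: b_1 = 10 − 4 − 5 = 1; torsion from ∂_2 factors > 1: none. So H_1 = Z.
H_2: b_2 = 5 − 5 − 0 = 0; torsion from ∂_3 factors > 1: none. So H_2 = 0.

H_0 = Z,  H_1 = Z,  H_2 = 0.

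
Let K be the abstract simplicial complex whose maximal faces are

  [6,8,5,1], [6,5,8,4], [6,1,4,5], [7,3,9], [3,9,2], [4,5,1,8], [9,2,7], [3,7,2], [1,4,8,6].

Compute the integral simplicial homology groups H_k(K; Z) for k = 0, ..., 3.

H_0 = Z^2,  H_1 = 0,  H_2 = Z,  H_3 = Z.

Fix the vertex order 1 < 2 < 3 < 4 < 5 < 6 < 7 < 8 < 9 and write every simplex with vertices in increasing order. Then dim K = 3 and the simplices of K are:

  0-simplices (9): [1], [2], [3], [4], [5], [6], [7], [8], [9]
  1-simplices (16): [1,4], [1,5], [1,6], [1,8], [2,3], [2,7], [2,9], [3,7], [3,9], [4,5], [4,6], [4,8], [5,6], [5,8], [6,8], [7,9]
  2-simplices (14): [1,4,5], [1,4,6], [1,4,8], [1,5,6], [1,5,8], [1,6,8], [2,3,7], [2,3,9], [2,7,9], [3,7,9], [4,5,6], [4,5,8], [4,6,8], [5,6,8]
  3-simplices (5): [1,4,5,6], [1,4,5,8], [1,4,6,8], [1,5,6,8], [4,5,6,8]

so the chain groups are C_0 ≅ Z^9, C_1 ≅ Z^16, C_2 ≅ Z^14, C_3 ≅ Z^5.

Boundary ∂_1: C_1 → C_0 sends each edge [p,q] (with p < q) to q − p. For instance
  ∂[1,8] = [8] − [1].
This gives a 9×16 integer matrix of rank 7; reducing to Smith normal form yields diagonal entries (1,1,1,1,1,1,1).

Boundary ∂_2: C_2 → C_1 maps a triangle to the signed sum of its edges. For instance
  ∂[1,4,5] = [4,5] − [1,5] + [1,4],
  ∂[1,5,8] = [5,8] − [1,8] + [1,5].
The 16×14 boundary matrix has rank 9 and Smith normal form diag(1,1,1,1,1,1,1,1,1).

The boundary map ∂_3: C_3 → C_2 sends each 3-simplex σ to the alternating sum Σ_i (−1)^i (σ with its i-th vertex removed). For instance
  ∂[1,5,6,8] = [5,6,8] − [1,6,8] + [1,5,8] − [1,5,6],
  ∂[1,4,5,6] = [4,5,6] − [1,5,6] + [1,4,6] − [1,4,5].
As a 14×5 matrix over Z this has rank 4, with invariant factors (1,1,1,1).

Computing H_k = (kernel of ∂_k) / (image of ∂_{k+1}):

  H_0: rank C_0 − rank ∂_1 = 9 − 7 = 2, and the invariant factors of ∂_1 are all 1, so H_0 = Z^2.
  H_1: rank ker ∂_1 − rank ∂_2 = (16 − 7) − 9 = 0, and the invariant factors of ∂_2 are all 1, so H_1 = 0.
  H_2: rank ker ∂_2 − rank ∂_3 = (14 − 9) − 4 = 1, and the invariant factors of ∂_3 are all 1, so H_2 = Z.
  H_3: rank ker ∂_3 − rank ∂_4 = (5 − 4) − 0 = 1, and there is no ∂_4, so H_3 = Z.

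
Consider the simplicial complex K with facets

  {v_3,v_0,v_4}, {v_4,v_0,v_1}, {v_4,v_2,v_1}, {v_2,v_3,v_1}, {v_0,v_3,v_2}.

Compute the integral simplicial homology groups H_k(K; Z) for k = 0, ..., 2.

Take the total order v_0 < v_1 < v_2 < v_3 < v_4 on the vertex set. Then K (dimension 2) consists of the simplices:

  0-simplices (5): [v_0], [v_1], [v_2], [v_3], [v_4]
  1-simplices (10): [v_0,v_1], [v_0,v_2], [v_0,v_3], [v_0,v_4], [v_1,v_2], [v_1,v_3], [v_1,v_4], [v_2,v_3], [v_2,v_4], [v_3,v_4]
  2-simplices (5): [v_0,v_1,v_4], [v_0,v_2,v_3], [v_0,v_3,v_4], [v_1,v_2,v_3], [v_1,v_2,v_4]

Hence C_0 ≅ Z^5, C_1 ≅ Z^10, C_2 ≅ Z^5.

∂_1: C_1 → C_0 sends each edge [p,q] (with p < q) to q − p.
The 5×10 boundary matrix has rank 4 and Smith normal form diag(1,1,1,1).

The boundary map ∂_2: C_2 → C_1 acts by ∂[p,q,r] = [q,r] − [p,r] + [p,q]. For instance
  ∂[v_0,v_2,v_3] = [v_2,v_3] − [v_0,v_3] + [v_0,v_2],
  ∂[v_1,v_2,v_4] = [v_2,v_4] − [v_1,v_4] + [v_1,v_2].
As a 10×5 matrix over Z this has rank 5, with invariant factors (1,1,1,1,1).

From H_k ≅ ker(∂_k) / im(∂_{k+1}) we obtain:

  H_0: rank C_0 − rank ∂_1 = 5 − 4 = 1, and the invariant factors of ∂_1 are all 1, so H_0 = Z.
  H_1: rank ker ∂_1 − rank ∂_2 = (10 − 4) − 5 = 1, and the invariant factors of ∂_2 are all 1, so H_1 = Z.
  H_2: rank ker ∂_2 − rank ∂_3 = (5 − 5) − 0 = 0, and there is no ∂_3, so H_2 = 0.

As a check, the Euler characteristic is 5 − 10 + 5 = 0, which agrees with 1 − 1 + 0 = 0.

H_0 ≅ Z,  H_1 ≅ Z,  H_2 = 0.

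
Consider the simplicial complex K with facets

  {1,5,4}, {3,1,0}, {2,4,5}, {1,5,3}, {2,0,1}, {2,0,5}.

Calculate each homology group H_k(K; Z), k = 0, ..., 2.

K has 6 vertices, 12 edges, 6 triangles.
rank ∂_0 = 0, rank ∂_1 = 5 ⇒ b_0 = 6 − 0 − 5 = 1; all invariant factors of ∂_1 are 1 so no torsion. So H_0 ≅ Z.
rank ∂_1 = 5, rank ∂_2 = 6 ⇒ b_1 = 12 − 5 − 6 = 1; all invariant factors of ∂_2 are 1 so no torsion. So H_1 ≅ Z.
rank ∂_2 = 6, rank ∂_3 = 0 ⇒ b_2 = 6 − 6 − 0 = 0. So H_2 ≅ 0.

H_0 = Z,  H_1 = Z,  H_2 = 0.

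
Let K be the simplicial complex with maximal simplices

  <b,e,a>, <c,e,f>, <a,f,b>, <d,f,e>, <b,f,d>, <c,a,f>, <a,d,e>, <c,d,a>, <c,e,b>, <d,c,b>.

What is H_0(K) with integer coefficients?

H_0 ≅ Z.

Fix the vertex order a < b < c < d < e < f and write every simplex with vertices in increasing order. Then dim K = 2 and the simplices of K are:

  0-simplices (6): a, b, c, d, e, f
  1-simplices (15): ab, ac, ad, ae, af, bc, bd, be, bf, cd, ce, cf, de, df, ef
  2-simplices (10): abe, abf, acd, acf, ade, bcd, bce, bdf, cef, def

so the chain groups are C_0 ≅ Z^6, C_1 ≅ Z^15, C_2 ≅ Z^10.

The boundary map ∂_1: C_1 → C_0 maps an edge to its endpoints' difference, ∂[p,q] = q − p.
This gives a 6×15 integer matrix of rank 5; reducing to Smith normal form yields diagonal entries (1,1,1,1,1).

The boundary map ∂_2: C_2 → C_1 acts by ∂[p,q,r] = [q,r] − [p,r] + [p,q]. For instance
  ∂abe = be − ae + ab,
  ∂bce = ce − be + bc.
The resulting 15×10 matrix has rank 10, and its Smith normal form has invariant factors (1,1,1,1,1,1,1,1,1,2).

Reading off H_k = ker ∂_k / im ∂_{k+1}:

  H_0: rank C_0 − rank ∂_1 = 6 − 5 = 1, and the invariant factors of ∂_1 are all 1, so H_0 ≅ Z.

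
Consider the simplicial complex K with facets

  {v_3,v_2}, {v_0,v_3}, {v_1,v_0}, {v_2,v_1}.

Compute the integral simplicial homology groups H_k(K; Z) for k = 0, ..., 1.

Take the total order v_0 < v_1 < v_2 < v_3 on the vertex set. Then K (dimension 1) consists of the simplices:

  0-simplices (4): [v_0], [v_1], [v_2], [v_3]
  1-simplices (4): [v_0,v_1], [v_0,v_3], [v_1,v_2], [v_2,v_3]

so the chain groups are C_0 ≅ Z^4, C_1 ≅ Z^4.

∂_1: C_1 → C_0 is given by ∂[p,q] = [q] − [p].
As a 4×4 matrix over Z this has rank 3, with invariant factors (1,1,1).

Computing H_k = (kernel of ∂_k) / (image of ∂_{k+1}):

  H_0: rank C_0 − rank ∂_1 = 4 − 3 = 1, and the invariant factors of ∂_1 are all 1, so H_0 = Z.
  H_1: rank ker ∂_1 − rank ∂_2 = (4 − 3) − 0 = 1, and there is no ∂_2, so H_1 = Z.

H_0 ≅ Z,  H_1 ≅ Z.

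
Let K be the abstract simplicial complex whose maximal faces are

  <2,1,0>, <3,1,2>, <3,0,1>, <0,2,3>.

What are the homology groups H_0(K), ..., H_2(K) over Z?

Take the total order 0 < 1 < 2 < 3 on the vertex set. Then K (dimension 2) consists of the simplices:

  0-simplices (4): [0], [1], [2], [3]
  1-simplices (6): [0,1], [0,2], [0,3], [1,2], [1,3], [2,3]
  2-simplices (4): [0,1,2], [0,1,3], [0,2,3], [1,2,3]

giving chain groups C_0 ≅ Z^4, C_1 ≅ Z^6, C_2 ≅ Z^4.

∂_1: C_1 → C_0 is given by ∂[p,q] = [q] − [p].
The resulting 4×6 matrix has rank 3, and its Smith normal form has invariant factors (1,1,1).

The boundary map ∂_2: C_2 → C_1 acts by ∂[p,q,r] = [q,r] − [p,r] + [p,q]. For instance
  ∂[0,2,3] = [2,3] − [0,3] + [0,2],
  ∂[0,1,3] = [1,3] − [0,3] + [0,1].
As a 6×4 matrix over Z this has rank 3, with invariant factors (1,1,1).

Now H_k = ker ∂_k / im ∂_{k+1}, so:

  H_0: rank C_0 − rank ∂_1 = 4 − 3 = 1, and the invariant factors of ∂_1 are all 1, so H_0 = Z.
  H_1: rank ker ∂_1 − rank ∂_2 = (6 − 3) − 3 = 0, and the invariant factors of ∂_2 are all 1, so H_1 = 0.
  H_2: rank ker ∂_2 − rank ∂_3 = (4 − 3) − 0 = 1, and there is no ∂_3, so H_2 = Z.

As a check, the Euler characteristic is 4 − 6 + 4 = 2, which agrees with 1 − 0 + 1 = 2.

H_0 = Z,  H_1 = 0,  H_2 = Z.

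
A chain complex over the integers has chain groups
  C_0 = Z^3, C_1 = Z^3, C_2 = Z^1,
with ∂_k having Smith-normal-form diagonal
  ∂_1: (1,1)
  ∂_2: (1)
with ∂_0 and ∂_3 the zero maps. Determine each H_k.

H_0: b_0 = 3 − 0 − 2 = 1; torsion from ∂_1 factors > 1: none. So H_0 = Z.
H_1: b_1 = 3 − 2 − 1 = 0; torsion from ∂_2 factors > 1: none. So H_1 = 0.
H_2: b_2 = 1 − 1 − 0 = 0; torsion from ∂_3 factors > 1: none. So H_2 = 0.

H_0 = Z,  H_1 = 0,  H_2 = 0.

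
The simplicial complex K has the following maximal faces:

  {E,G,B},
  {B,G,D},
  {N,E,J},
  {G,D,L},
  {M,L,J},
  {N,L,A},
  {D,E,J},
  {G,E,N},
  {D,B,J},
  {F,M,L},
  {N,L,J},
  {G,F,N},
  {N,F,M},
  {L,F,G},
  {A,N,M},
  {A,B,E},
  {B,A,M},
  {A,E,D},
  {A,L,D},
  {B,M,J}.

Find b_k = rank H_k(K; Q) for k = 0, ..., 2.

b_0 = 1, b_1 = 1, b_2 = 0.

We work with the vertex ordering A < B < D < E < F < G < J < L < M < N. The simplices of K, each written with vertices in increasing order, are:

  0-simplices (10): A, B, D, E, F, G, J, L, M, N
  1-simplices (30): AB, AD, AE, AL, AM, AN, BD, BE, BG, BJ, BM, DE, DG, DJ, DL, EG, EJ, EN, FG, FL, FM, FN, GL, GN, JL, JM, JN, LM, LN, MN
  2-simplices (20): ABE, ABM, ADE, ADL, ALN, AMN, BDG, BDJ, BEG, BJM, DEJ, DGL, EGN, EJN, FGL, FGN, FLM, FMN, JLM, JLN

so the chain groups are C_0 ≅ Z^10, C_1 ≅ Z^30, C_2 ≅ Z^20.

∂_1: C_1 → C_0 maps an edge to its endpoints' difference, ∂[p,q] = q − p.
The 10×30 boundary matrix has rank 9 and Smith normal form diag(1,1,1,1,1,1,1,1,1).

The boundary map ∂_2: C_2 → C_1 sends each 2-simplex [p,q,r] to [q,r] − [p,r] + [p,q]. For instance
  ∂EJN = JN − EN + EJ,
  ∂AMN = MN − AN + AM.
The 30×20 boundary matrix has rank 20 and Smith normal form diag(1,1,1,1,1,1,1,1,1,1,1,1,1,1,1,1,1,1,1,2).

From H_k ≅ ker(∂_k) / im(∂_{k+1}) we obtain:

  H_0: rank C_0 − rank ∂_1 = 10 − 9 = 1, and the invariant factors of ∂_1 are all 1, so H_0 ≅ Z.
  H_1: rank ker ∂_1 − rank ∂_2 = (30 − 9) − 20 = 1, and ∂_2 has invariant factor 2 > 1, so H_1 ≅ Z × Z/2.
  H_2: rank ker ∂_2 − rank ∂_3 = (20 − 20) − 0 = 0, and there is no ∂_3, so H_2 ≅ 0.

(K is a triangulation of the Klein bottle.)

Hence the Betti numbers are b_0 = 1, b_1 = 1, b_2 = 0.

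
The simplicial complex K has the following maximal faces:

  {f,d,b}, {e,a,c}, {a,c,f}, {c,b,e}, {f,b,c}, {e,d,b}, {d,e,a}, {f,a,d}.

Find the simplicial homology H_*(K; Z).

Take the total order a < b < c < d < e < f on the vertex set. Then K (dimension 2) consists of the simplices:

  0-simplices (6): a, b, c, d, e, f
  1-simplices (12): ac, ad, ae, af, bc, bd, be, bf, ce, cf, de, df
  2-simplices (8): ace, acf, ade, adf, bce, bcf, bde, bdf

giving chain groups C_0 ≅ Z^6, C_1 ≅ Z^12, C_2 ≅ Z^8.

The boundary map ∂_1: C_1 → C_0 sends each edge [p,q] (with p < q) to q − p. For instance
  ∂bc = c − b.
This gives a 6×12 integer matrix of rank 5; reducing to Smith normal form yields diagonal entries (1,1,1,1,1).

∂_2: C_2 → C_1 acts by ∂[p,q,r] = [q,r] − [p,r] + [p,q]. For instance
  ∂bdf = df − bf + bd,
  ∂ace = ce − ae + ac.
The 12×8 boundary matrix has rank 7 and Smith normal form diag(1,1,1,1,1,1,1).

Now H_k = ker ∂_k / im ∂_{k+1}, so:

  H_0: rank C_0 − rank ∂_1 = 6 − 5 = 1, and the invariant factors of ∂_1 are all 1, so H_0 = Z.
  H_1: rank ker ∂_1 − rank ∂_2 = (12 − 5) − 7 = 0, and the invariant factors of ∂_2 are all 1, so H_1 = 0.
  H_2: rank ker ∂_2 − rank ∂_3 = (8 − 7) − 0 = 1, and there is no ∂_3, so H_2 = Z.

As a check, the Euler characteristic is 6 − 12 + 8 = 2, which agrees with 1 − 0 + 1 = 2.

H_0 = Z,  H_1 = 0,  H_2 = Z.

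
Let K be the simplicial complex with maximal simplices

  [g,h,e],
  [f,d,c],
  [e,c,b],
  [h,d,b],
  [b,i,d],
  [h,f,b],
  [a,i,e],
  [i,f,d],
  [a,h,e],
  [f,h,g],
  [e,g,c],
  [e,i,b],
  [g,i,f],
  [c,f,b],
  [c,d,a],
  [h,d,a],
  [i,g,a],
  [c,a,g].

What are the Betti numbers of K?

Take the total order a < b < c < d < e < f < g < h < i on the vertex set. Then K (dimension 2) consists of the simplices:

  0-simplices (9): a, b, c, d, e, f, g, h, i
  1-simplices (27): ac, ad, ae, ag, ah, ai, bc, bd, be, bf, bh, bi, cd, ce, cf, cg, df, dh, di, eg, eh, ei, fg, fh, fi, gh, gi
  2-simplices (18): acd, acg, adh, aeh, aei, agi, bce, bcf, bdh, bdi, bei, bfh, cdf, ceg, dfi, egh, fgh, fgi

giving chain groups C_0 ≅ Z^9, C_1 ≅ Z^27, C_2 ≅ Z^18.

Boundary ∂_1: C_1 → C_0 maps an edge to its endpoints' difference, ∂[p,q] = q − p. For instance
  ∂gh = h − g.
The resulting 9×27 matrix has rank 8, and its Smith normal form has invariant factors (1,1,1,1,1,1,1,1).

The boundary map ∂_2: C_2 → C_1 sends each 2-simplex [p,q,r] to [q,r] − [p,r] + [p,q]. For instance
  ∂dfi = fi − di + df,
  ∂bce = ce − be + bc.
This gives a 27×18 integer matrix of rank 18; reducing to Smith normal form yields diagonal entries (1,1,1,1,1,1,1,1,1,1,1,1,1,1,1,1,1,2).

Now H_k = ker ∂_k / im ∂_{k+1}, so:

  H_0: rank C_0 − rank ∂_1 = 9 − 8 = 1, and the invariant factors of ∂_1 are all 1, so H_0 ≅ Z.
  H_1: rank ker ∂_1 − rank ∂_2 = (27 − 8) − 18 = 1, and ∂_2 has invariant factor 2 > 1, so H_1 ≅ Z ⊕ Z/2.
  H_2: rank ker ∂_2 − rank ∂_3 = (18 − 18) − 0 = 0, and there is no ∂_3, so H_2 ≅ 0.

Hence the Betti numbers are b_0 = 1, b_1 = 1, b_2 = 0.

b_0 = 1, b_1 = 1, b_2 = 0.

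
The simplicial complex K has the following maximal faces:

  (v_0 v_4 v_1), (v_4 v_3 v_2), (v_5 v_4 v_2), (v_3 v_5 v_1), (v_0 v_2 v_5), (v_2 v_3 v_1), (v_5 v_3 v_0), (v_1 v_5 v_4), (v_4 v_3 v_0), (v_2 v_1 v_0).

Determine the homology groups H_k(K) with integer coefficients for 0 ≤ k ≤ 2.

H_0 ≅ Z,  H_1 ≅ Z/2,  H_2 = 0.

Take the total order v_0 < v_1 < v_2 < v_3 < v_4 < v_5 on the vertex set. Then K (dimension 2) consists of the simplices:

  0-simplices (6): [v_0], [v_1], [v_2], [v_3], [v_4], [v_5]
  1-simplices (15): (15 of them)
  2-simplices (10): [v_0,v_1,v_2], [v_0,v_1,v_4], [v_0,v_2,v_5], [v_0,v_3,v_4], [v_0,v_3,v_5], [v_1,v_2,v_3], [v_1,v_3,v_5], [v_1,v_4,v_5], [v_2,v_3,v_4], [v_2,v_4,v_5]

so the chain groups are C_0 ≅ Z^6, C_1 ≅ Z^15, C_2 ≅ Z^10.

Boundary ∂_1: C_1 → C_0 is given by ∂[p,q] = [q] − [p].
As a 6×15 matrix over Z this has rank 5, with invariant factors (1,1,1,1,1).

The boundary map ∂_2: C_2 → C_1 acts by ∂[p,q,r] = [q,r] − [p,r] + [p,q]. For instance
  ∂[v_1,v_2,v_3] = [v_2,v_3] − [v_1,v_3] + [v_1,v_2],
  ∂[v_0,v_1,v_2] = [v_1,v_2] − [v_0,v_2] + [v_0,v_1].
As a 15×10 matrix over Z this has rank 10, with invariant factors (1,1,1,1,1,1,1,1,1,2).

Reading off H_k = ker ∂_k / im ∂_{k+1}:

  H_0: rank C_0 − rank ∂_1 = 6 − 5 = 1, and the invariant factors of ∂_1 are all 1, so H_0 ≅ Z.
  H_1: rank ker ∂_1 − rank ∂_2 = (15 − 5) − 10 = 0, and ∂_2 has invariant factor 2 > 1, so H_1 ≅ Z/2.
  H_2: rank ker ∂_2 − rank ∂_3 = (10 − 10) − 0 = 0, and there is no ∂_3, so H_2 ≅ 0.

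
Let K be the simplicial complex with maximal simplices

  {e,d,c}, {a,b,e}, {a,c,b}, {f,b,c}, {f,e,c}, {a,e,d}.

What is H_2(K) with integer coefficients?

H_2 = 0.

Order the vertices as a < b < c < d < e < f. Listing each simplex with vertices in this order, K has dimension 2 with simplices:

  0-simplices (6): a, b, c, d, e, f
  1-simplices (12): ab, ac, ad, ae, bc, be, bf, cd, ce, cf, de, ef
  2-simplices (6): abc, abe, ade, bcf, cde, cef

so the chain groups are C_0 ≅ Z^6, C_1 ≅ Z^12, C_2 ≅ Z^6.

∂_1: C_1 → C_0 sends each edge [p,q] (with p < q) to q − p. For instance
  ∂be = e − b.
The resulting 6×12 matrix has rank 5, and its Smith normal form has invariant factors (1,1,1,1,1).

∂_2: C_2 → C_1 sends each 2-simplex [p,q,r] to [q,r] − [p,r] + [p,q]. For instance
  ∂bcf = cf − bf + bc,
  ∂abc = bc − ac + ab.
The 12×6 boundary matrix has rank 6 and Smith normal form diag(1,1,1,1,1,1).

Reading off H_k = ker ∂_k / im ∂_{k+1}:

  H_2: rank ker ∂_2 − rank ∂_3 = (6 − 6) − 0 = 0, and there is no ∂_3, so H_2 = 0.

(K is a triangulation of the cylinder S^1 x I.)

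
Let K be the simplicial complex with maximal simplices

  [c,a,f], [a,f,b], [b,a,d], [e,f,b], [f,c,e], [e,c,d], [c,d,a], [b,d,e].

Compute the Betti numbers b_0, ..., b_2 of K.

b_0 = 1, b_1 = 0, b_2 = 1.

K has 6 vertices, 12 edges, 8 triangles.
rank ∂_0 = 0, rank ∂_1 = 5 ⇒ b_0 = 6 − 0 − 5 = 1; all invariant factors of ∂_1 are 1 so no torsion. So H_0 ≅ Z.
rank ∂_1 = 5, rank ∂_2 = 7 ⇒ b_1 = 12 − 5 − 7 = 0; all invariant factors of ∂_2 are 1 so no torsion. So H_1 ≅ 0.
rank ∂_2 = 7, rank ∂_3 = 0 ⇒ b_2 = 8 − 7 − 0 = 1. So H_2 ≅ Z.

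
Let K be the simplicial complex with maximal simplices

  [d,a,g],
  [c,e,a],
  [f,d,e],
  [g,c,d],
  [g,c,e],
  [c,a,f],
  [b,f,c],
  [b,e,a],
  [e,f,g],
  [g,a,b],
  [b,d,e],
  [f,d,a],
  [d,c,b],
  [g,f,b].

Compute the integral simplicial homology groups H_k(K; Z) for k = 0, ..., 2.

Order the vertices as a < b < c < d < e < f < g. Listing each simplex with vertices in this order, K has dimension 2 with simplices:

  0-simplices (7): a, b, c, d, e, f, g
  1-simplices (21): ab, ac, ad, ae, af, ag, bc, bd, be, bf, bg, cd, ce, cf, cg, de, df, dg, ef, eg, fg
  2-simplices (14): abe, abg, ace, acf, adf, adg, bcd, bcf, bde, bfg, cdg, ceg, def, efg

so the chain groups are C_0 ≅ Z^7, C_1 ≅ Z^21, C_2 ≅ Z^14.

Boundary ∂_1: C_1 → C_0 sends each edge [p,q] (with p < q) to q − p.
This gives a 7×21 integer matrix of rank 6; reducing to Smith normal form yields diagonal entries (1,1,1,1,1,1).

∂_2: C_2 → C_1 sends each 2-simplex [p,q,r] to [q,r] − [p,r] + [p,q]. For instance
  ∂ace = ce − ae + ac,
  ∂bcf = cf − bf + bc.
As a 21×14 matrix over Z this has rank 13, with invariant factors (1,1,1,1,1,1,1,1,1,1,1,1,1).

Now H_k = ker ∂_k / im ∂_{k+1}, so:

  H_0: rank C_0 − rank ∂_1 = 7 − 6 = 1, and the invariant factors of ∂_1 are all 1, so H_0 = Z.
  H_1: rank ker ∂_1 − rank ∂_2 = (21 − 6) − 13 = 2, and the invariant factors of ∂_2 are all 1, so H_1 = Z^2.
  H_2: rank ker ∂_2 − rank ∂_3 = (14 − 13) − 0 = 1, and there is no ∂_3, so H_2 = Z.

H_0 = Z,  H_1 = Z^2,  H_2 = Z.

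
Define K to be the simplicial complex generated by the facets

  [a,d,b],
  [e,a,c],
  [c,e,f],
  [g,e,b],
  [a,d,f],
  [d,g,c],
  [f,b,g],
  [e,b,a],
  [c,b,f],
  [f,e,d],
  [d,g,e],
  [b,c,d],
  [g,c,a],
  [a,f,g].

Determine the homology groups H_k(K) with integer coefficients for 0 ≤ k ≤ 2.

H_0 ≅ Z,  H_1 ≅ Z^2,  H_2 ≅ Z.

Fix the vertex order a < b < c < d < e < f < g and write every simplex with vertices in increasing order. Then dim K = 2 and the simplices of K are:

  0-simplices (7): a, b, c, d, e, f, g
  1-simplices (21): ab, ac, ad, ae, af, ag, bc, bd, be, bf, bg, cd, ce, cf, cg, de, df, dg, ef, eg, fg
  2-simplices (14): abd, abe, ace, acg, adf, afg, bcd, bcf, beg, bfg, cdg, cef, def, deg

Hence C_0 ≅ Z^7, C_1 ≅ Z^21, C_2 ≅ Z^14.

∂_1: C_1 → C_0 maps an edge to its endpoints' difference, ∂[p,q] = q − p. For instance
  ∂bf = f − b.
This gives a 7×21 integer matrix of rank 6; reducing to Smith normal form yields diagonal entries (1,1,1,1,1,1).

Boundary ∂_2: C_2 → C_1 maps a triangle to the signed sum of its edges. For instance
  ∂deg = eg − dg + de,
  ∂bfg = fg − bg + bf.
The 21×14 boundary matrix has rank 13 and Smith normal form diag(1,1,1,1,1,1,1,1,1,1,1,1,1).

Reading off H_k = ker ∂_k / im ∂_{k+1}:

  H_0: rank C_0 − rank ∂_1 = 7 − 6 = 1, and the invariant factors of ∂_1 are all 1, so H_0 ≅ Z.
  H_1: rank ker ∂_1 − rank ∂_2 = (21 − 6) − 13 = 2, and the invariant factors of ∂_2 are all 1, so H_1 ≅ Z^2.
  H_2: rank ker ∂_2 − rank ∂_3 = (14 − 13) − 0 = 1, and there is no ∂_3, so H_2 ≅ Z.

As a check, the Euler characteristic is 7 − 21 + 14 = 0, which agrees with 1 − 2 + 1 = 0.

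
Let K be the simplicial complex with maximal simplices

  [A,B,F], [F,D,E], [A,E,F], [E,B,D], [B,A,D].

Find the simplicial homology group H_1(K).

H_1 ≅ Z.

K has 5 vertices, 10 edges, 5 triangles.
rank ∂_1 = 4, rank ∂_2 = 5 ⇒ b_1 = 10 − 4 − 5 = 1; all invariant factors of ∂_2 are 1 so no torsion. So H_1 = Z.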